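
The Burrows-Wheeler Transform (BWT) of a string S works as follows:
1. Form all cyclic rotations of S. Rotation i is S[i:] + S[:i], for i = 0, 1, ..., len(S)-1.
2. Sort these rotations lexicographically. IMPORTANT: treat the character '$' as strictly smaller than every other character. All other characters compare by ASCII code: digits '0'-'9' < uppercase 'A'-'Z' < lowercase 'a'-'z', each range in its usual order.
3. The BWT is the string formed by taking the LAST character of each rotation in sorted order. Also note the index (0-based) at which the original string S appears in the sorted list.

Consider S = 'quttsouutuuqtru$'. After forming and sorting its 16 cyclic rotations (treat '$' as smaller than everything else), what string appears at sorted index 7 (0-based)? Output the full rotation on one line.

Answer: tsouutuuqtru$qut

Derivation:
All 16 rotations (rotation i = S[i:]+S[:i]):
  rot[0] = quttsouutuuqtru$
  rot[1] = uttsouutuuqtru$q
  rot[2] = ttsouutuuqtru$qu
  rot[3] = tsouutuuqtru$qut
  rot[4] = souutuuqtru$qutt
  rot[5] = ouutuuqtru$qutts
  rot[6] = uutuuqtru$quttso
  rot[7] = utuuqtru$quttsou
  rot[8] = tuuqtru$quttsouu
  rot[9] = uuqtru$quttsouut
  rot[10] = uqtru$quttsouutu
  rot[11] = qtru$quttsouutuu
  rot[12] = tru$quttsouutuuq
  rot[13] = ru$quttsouutuuqt
  rot[14] = u$quttsouutuuqtr
  rot[15] = $quttsouutuuqtru
Sorted (with $ < everything):
  sorted[0] = $quttsouutuuqtru
  sorted[1] = ouutuuqtru$qutts
  sorted[2] = qtru$quttsouutuu
  sorted[3] = quttsouutuuqtru$
  sorted[4] = ru$quttsouutuuqt
  sorted[5] = souutuuqtru$qutt
  sorted[6] = tru$quttsouutuuq
  sorted[7] = tsouutuuqtru$qut
  sorted[8] = ttsouutuuqtru$qu
  sorted[9] = tuuqtru$quttsouu
  sorted[10] = u$quttsouutuuqtr
  sorted[11] = uqtru$quttsouutu
  sorted[12] = uttsouutuuqtru$q
  sorted[13] = utuuqtru$quttsou
  sorted[14] = uuqtru$quttsouut
  sorted[15] = uutuuqtru$quttso
sorted[7] = tsouutuuqtru$qut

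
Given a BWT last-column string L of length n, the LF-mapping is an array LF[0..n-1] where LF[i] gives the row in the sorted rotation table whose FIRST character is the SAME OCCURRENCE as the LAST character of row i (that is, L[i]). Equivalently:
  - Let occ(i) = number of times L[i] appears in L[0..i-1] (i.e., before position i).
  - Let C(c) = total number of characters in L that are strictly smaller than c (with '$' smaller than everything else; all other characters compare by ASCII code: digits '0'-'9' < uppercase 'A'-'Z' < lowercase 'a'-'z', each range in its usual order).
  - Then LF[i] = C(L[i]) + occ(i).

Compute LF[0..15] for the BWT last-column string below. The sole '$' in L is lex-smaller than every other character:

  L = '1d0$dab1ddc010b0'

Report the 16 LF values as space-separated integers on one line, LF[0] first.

Answer: 5 12 1 0 13 8 9 6 14 15 11 2 7 3 10 4

Derivation:
Char counts: '$':1, '0':4, '1':3, 'a':1, 'b':2, 'c':1, 'd':4
C (first-col start): C('$')=0, C('0')=1, C('1')=5, C('a')=8, C('b')=9, C('c')=11, C('d')=12
L[0]='1': occ=0, LF[0]=C('1')+0=5+0=5
L[1]='d': occ=0, LF[1]=C('d')+0=12+0=12
L[2]='0': occ=0, LF[2]=C('0')+0=1+0=1
L[3]='$': occ=0, LF[3]=C('$')+0=0+0=0
L[4]='d': occ=1, LF[4]=C('d')+1=12+1=13
L[5]='a': occ=0, LF[5]=C('a')+0=8+0=8
L[6]='b': occ=0, LF[6]=C('b')+0=9+0=9
L[7]='1': occ=1, LF[7]=C('1')+1=5+1=6
L[8]='d': occ=2, LF[8]=C('d')+2=12+2=14
L[9]='d': occ=3, LF[9]=C('d')+3=12+3=15
L[10]='c': occ=0, LF[10]=C('c')+0=11+0=11
L[11]='0': occ=1, LF[11]=C('0')+1=1+1=2
L[12]='1': occ=2, LF[12]=C('1')+2=5+2=7
L[13]='0': occ=2, LF[13]=C('0')+2=1+2=3
L[14]='b': occ=1, LF[14]=C('b')+1=9+1=10
L[15]='0': occ=3, LF[15]=C('0')+3=1+3=4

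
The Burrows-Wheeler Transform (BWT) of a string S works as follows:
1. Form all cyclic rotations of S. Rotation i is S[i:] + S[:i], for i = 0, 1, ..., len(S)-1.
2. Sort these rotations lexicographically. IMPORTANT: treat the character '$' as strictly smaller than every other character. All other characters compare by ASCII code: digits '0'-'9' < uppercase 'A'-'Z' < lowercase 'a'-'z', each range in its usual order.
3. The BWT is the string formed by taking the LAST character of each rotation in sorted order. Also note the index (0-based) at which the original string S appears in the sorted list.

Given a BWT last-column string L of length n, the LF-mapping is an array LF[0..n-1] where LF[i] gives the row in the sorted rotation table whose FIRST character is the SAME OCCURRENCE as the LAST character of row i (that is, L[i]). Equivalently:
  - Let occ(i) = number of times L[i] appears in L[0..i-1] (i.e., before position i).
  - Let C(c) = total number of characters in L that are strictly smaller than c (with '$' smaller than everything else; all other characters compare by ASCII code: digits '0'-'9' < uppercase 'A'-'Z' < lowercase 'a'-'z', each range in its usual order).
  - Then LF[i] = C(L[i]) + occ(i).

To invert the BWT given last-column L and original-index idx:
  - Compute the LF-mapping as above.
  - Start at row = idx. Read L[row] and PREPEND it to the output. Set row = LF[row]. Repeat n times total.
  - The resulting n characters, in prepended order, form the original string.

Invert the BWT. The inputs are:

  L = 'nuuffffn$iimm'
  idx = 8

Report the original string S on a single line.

Answer: muffinmuffin$

Derivation:
LF mapping: 9 11 12 1 2 3 4 10 0 5 6 7 8
Walk LF starting at row 8, prepending L[row]:
  step 1: row=8, L[8]='$', prepend. Next row=LF[8]=0
  step 2: row=0, L[0]='n', prepend. Next row=LF[0]=9
  step 3: row=9, L[9]='i', prepend. Next row=LF[9]=5
  step 4: row=5, L[5]='f', prepend. Next row=LF[5]=3
  step 5: row=3, L[3]='f', prepend. Next row=LF[3]=1
  step 6: row=1, L[1]='u', prepend. Next row=LF[1]=11
  step 7: row=11, L[11]='m', prepend. Next row=LF[11]=7
  step 8: row=7, L[7]='n', prepend. Next row=LF[7]=10
  step 9: row=10, L[10]='i', prepend. Next row=LF[10]=6
  step 10: row=6, L[6]='f', prepend. Next row=LF[6]=4
  step 11: row=4, L[4]='f', prepend. Next row=LF[4]=2
  step 12: row=2, L[2]='u', prepend. Next row=LF[2]=12
  step 13: row=12, L[12]='m', prepend. Next row=LF[12]=8
Reversed output: muffinmuffin$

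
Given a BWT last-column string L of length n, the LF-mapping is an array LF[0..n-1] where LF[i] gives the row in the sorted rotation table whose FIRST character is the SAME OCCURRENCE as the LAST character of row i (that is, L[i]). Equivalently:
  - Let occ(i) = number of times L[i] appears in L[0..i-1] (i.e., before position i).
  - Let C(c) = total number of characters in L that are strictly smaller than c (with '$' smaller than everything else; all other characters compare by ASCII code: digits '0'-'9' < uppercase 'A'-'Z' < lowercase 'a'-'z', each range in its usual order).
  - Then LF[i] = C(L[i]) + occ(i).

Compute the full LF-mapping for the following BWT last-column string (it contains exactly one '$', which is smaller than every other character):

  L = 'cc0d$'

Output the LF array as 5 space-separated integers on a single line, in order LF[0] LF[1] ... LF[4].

Answer: 2 3 1 4 0

Derivation:
Char counts: '$':1, '0':1, 'c':2, 'd':1
C (first-col start): C('$')=0, C('0')=1, C('c')=2, C('d')=4
L[0]='c': occ=0, LF[0]=C('c')+0=2+0=2
L[1]='c': occ=1, LF[1]=C('c')+1=2+1=3
L[2]='0': occ=0, LF[2]=C('0')+0=1+0=1
L[3]='d': occ=0, LF[3]=C('d')+0=4+0=4
L[4]='$': occ=0, LF[4]=C('$')+0=0+0=0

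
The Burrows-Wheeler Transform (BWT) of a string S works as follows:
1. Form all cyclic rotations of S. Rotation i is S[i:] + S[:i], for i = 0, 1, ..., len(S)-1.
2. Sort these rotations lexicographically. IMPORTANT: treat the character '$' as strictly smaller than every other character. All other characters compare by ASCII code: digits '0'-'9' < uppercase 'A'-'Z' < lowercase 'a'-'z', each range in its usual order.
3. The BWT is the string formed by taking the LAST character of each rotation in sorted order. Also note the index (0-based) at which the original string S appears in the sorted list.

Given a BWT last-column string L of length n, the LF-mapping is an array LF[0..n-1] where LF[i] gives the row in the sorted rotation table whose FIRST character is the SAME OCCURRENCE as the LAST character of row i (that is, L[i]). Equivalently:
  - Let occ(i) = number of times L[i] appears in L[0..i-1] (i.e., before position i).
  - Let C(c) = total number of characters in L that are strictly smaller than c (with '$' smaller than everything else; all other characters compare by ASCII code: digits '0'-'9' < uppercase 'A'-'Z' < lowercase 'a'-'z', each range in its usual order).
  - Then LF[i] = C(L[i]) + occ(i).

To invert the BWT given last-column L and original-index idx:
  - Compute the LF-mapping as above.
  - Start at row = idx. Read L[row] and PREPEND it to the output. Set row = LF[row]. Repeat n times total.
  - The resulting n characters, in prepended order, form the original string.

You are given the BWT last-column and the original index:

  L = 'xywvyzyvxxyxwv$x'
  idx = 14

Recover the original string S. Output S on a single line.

Answer: yxzwywvxxxyvvyx$

Derivation:
LF mapping: 6 11 4 1 12 15 13 2 7 8 14 9 5 3 0 10
Walk LF starting at row 14, prepending L[row]:
  step 1: row=14, L[14]='$', prepend. Next row=LF[14]=0
  step 2: row=0, L[0]='x', prepend. Next row=LF[0]=6
  step 3: row=6, L[6]='y', prepend. Next row=LF[6]=13
  step 4: row=13, L[13]='v', prepend. Next row=LF[13]=3
  step 5: row=3, L[3]='v', prepend. Next row=LF[3]=1
  step 6: row=1, L[1]='y', prepend. Next row=LF[1]=11
  step 7: row=11, L[11]='x', prepend. Next row=LF[11]=9
  step 8: row=9, L[9]='x', prepend. Next row=LF[9]=8
  step 9: row=8, L[8]='x', prepend. Next row=LF[8]=7
  step 10: row=7, L[7]='v', prepend. Next row=LF[7]=2
  step 11: row=2, L[2]='w', prepend. Next row=LF[2]=4
  step 12: row=4, L[4]='y', prepend. Next row=LF[4]=12
  step 13: row=12, L[12]='w', prepend. Next row=LF[12]=5
  step 14: row=5, L[5]='z', prepend. Next row=LF[5]=15
  step 15: row=15, L[15]='x', prepend. Next row=LF[15]=10
  step 16: row=10, L[10]='y', prepend. Next row=LF[10]=14
Reversed output: yxzwywvxxxyvvyx$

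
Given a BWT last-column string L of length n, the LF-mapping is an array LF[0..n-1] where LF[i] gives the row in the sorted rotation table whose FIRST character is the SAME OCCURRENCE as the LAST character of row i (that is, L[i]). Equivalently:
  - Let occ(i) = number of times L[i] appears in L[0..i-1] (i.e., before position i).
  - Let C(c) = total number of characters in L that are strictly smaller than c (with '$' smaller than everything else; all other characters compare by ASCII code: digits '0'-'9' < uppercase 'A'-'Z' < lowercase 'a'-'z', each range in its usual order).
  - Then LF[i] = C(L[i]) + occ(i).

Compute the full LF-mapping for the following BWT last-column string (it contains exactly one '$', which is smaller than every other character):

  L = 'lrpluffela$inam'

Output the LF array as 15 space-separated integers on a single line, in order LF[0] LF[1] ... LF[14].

Char counts: '$':1, 'a':2, 'e':1, 'f':2, 'i':1, 'l':3, 'm':1, 'n':1, 'p':1, 'r':1, 'u':1
C (first-col start): C('$')=0, C('a')=1, C('e')=3, C('f')=4, C('i')=6, C('l')=7, C('m')=10, C('n')=11, C('p')=12, C('r')=13, C('u')=14
L[0]='l': occ=0, LF[0]=C('l')+0=7+0=7
L[1]='r': occ=0, LF[1]=C('r')+0=13+0=13
L[2]='p': occ=0, LF[2]=C('p')+0=12+0=12
L[3]='l': occ=1, LF[3]=C('l')+1=7+1=8
L[4]='u': occ=0, LF[4]=C('u')+0=14+0=14
L[5]='f': occ=0, LF[5]=C('f')+0=4+0=4
L[6]='f': occ=1, LF[6]=C('f')+1=4+1=5
L[7]='e': occ=0, LF[7]=C('e')+0=3+0=3
L[8]='l': occ=2, LF[8]=C('l')+2=7+2=9
L[9]='a': occ=0, LF[9]=C('a')+0=1+0=1
L[10]='$': occ=0, LF[10]=C('$')+0=0+0=0
L[11]='i': occ=0, LF[11]=C('i')+0=6+0=6
L[12]='n': occ=0, LF[12]=C('n')+0=11+0=11
L[13]='a': occ=1, LF[13]=C('a')+1=1+1=2
L[14]='m': occ=0, LF[14]=C('m')+0=10+0=10

Answer: 7 13 12 8 14 4 5 3 9 1 0 6 11 2 10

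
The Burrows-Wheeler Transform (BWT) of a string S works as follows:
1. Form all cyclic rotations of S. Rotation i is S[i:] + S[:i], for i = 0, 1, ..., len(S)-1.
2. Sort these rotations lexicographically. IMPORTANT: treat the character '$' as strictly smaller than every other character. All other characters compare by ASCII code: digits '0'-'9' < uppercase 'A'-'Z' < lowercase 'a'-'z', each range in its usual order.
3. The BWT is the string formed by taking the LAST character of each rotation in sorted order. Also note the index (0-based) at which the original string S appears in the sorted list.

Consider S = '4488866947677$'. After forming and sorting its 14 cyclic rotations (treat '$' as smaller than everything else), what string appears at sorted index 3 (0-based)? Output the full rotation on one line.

Answer: 488866947677$4

Derivation:
All 14 rotations (rotation i = S[i:]+S[:i]):
  rot[0] = 4488866947677$
  rot[1] = 488866947677$4
  rot[2] = 88866947677$44
  rot[3] = 8866947677$448
  rot[4] = 866947677$4488
  rot[5] = 66947677$44888
  rot[6] = 6947677$448886
  rot[7] = 947677$4488866
  rot[8] = 47677$44888669
  rot[9] = 7677$448886694
  rot[10] = 677$4488866947
  rot[11] = 77$44888669476
  rot[12] = 7$448886694767
  rot[13] = $4488866947677
Sorted (with $ < everything):
  sorted[0] = $4488866947677
  sorted[1] = 4488866947677$
  sorted[2] = 47677$44888669
  sorted[3] = 488866947677$4
  sorted[4] = 66947677$44888
  sorted[5] = 677$4488866947
  sorted[6] = 6947677$448886
  sorted[7] = 7$448886694767
  sorted[8] = 7677$448886694
  sorted[9] = 77$44888669476
  sorted[10] = 866947677$4488
  sorted[11] = 8866947677$448
  sorted[12] = 88866947677$44
  sorted[13] = 947677$4488866
sorted[3] = 488866947677$4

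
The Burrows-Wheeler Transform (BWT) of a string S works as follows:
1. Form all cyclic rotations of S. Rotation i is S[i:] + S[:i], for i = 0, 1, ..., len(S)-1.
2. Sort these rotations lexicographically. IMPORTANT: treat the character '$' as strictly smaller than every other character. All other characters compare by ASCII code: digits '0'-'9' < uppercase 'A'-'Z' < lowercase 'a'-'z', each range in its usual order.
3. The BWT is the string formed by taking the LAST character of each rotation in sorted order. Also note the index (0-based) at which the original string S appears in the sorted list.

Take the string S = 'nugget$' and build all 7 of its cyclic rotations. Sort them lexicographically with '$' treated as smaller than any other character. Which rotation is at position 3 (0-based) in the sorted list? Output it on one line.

All 7 rotations (rotation i = S[i:]+S[:i]):
  rot[0] = nugget$
  rot[1] = ugget$n
  rot[2] = gget$nu
  rot[3] = get$nug
  rot[4] = et$nugg
  rot[5] = t$nugge
  rot[6] = $nugget
Sorted (with $ < everything):
  sorted[0] = $nugget
  sorted[1] = et$nugg
  sorted[2] = get$nug
  sorted[3] = gget$nu
  sorted[4] = nugget$
  sorted[5] = t$nugge
  sorted[6] = ugget$n
sorted[3] = gget$nu

Answer: gget$nu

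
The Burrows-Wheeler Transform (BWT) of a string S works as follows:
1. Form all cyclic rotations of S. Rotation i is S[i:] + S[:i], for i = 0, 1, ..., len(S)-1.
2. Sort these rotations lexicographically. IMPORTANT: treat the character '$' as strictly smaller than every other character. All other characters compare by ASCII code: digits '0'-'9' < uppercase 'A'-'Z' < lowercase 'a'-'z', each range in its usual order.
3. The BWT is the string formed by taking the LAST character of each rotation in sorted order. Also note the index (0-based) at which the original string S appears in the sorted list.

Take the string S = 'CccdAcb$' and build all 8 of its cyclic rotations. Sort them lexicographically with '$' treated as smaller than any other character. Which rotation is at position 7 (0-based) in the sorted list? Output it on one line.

Answer: dAcb$Ccc

Derivation:
All 8 rotations (rotation i = S[i:]+S[:i]):
  rot[0] = CccdAcb$
  rot[1] = ccdAcb$C
  rot[2] = cdAcb$Cc
  rot[3] = dAcb$Ccc
  rot[4] = Acb$Cccd
  rot[5] = cb$CccdA
  rot[6] = b$CccdAc
  rot[7] = $CccdAcb
Sorted (with $ < everything):
  sorted[0] = $CccdAcb
  sorted[1] = Acb$Cccd
  sorted[2] = CccdAcb$
  sorted[3] = b$CccdAc
  sorted[4] = cb$CccdA
  sorted[5] = ccdAcb$C
  sorted[6] = cdAcb$Cc
  sorted[7] = dAcb$Ccc
sorted[7] = dAcb$Ccc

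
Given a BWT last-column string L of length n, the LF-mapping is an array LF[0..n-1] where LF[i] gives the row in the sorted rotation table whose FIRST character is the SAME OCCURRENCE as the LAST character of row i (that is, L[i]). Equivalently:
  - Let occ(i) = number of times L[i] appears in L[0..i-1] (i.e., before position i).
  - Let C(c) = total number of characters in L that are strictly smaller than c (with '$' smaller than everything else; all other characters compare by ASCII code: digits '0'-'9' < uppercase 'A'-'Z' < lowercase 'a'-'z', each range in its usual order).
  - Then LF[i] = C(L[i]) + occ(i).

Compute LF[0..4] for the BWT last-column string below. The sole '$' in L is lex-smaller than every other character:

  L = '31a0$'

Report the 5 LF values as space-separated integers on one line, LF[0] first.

Char counts: '$':1, '0':1, '1':1, '3':1, 'a':1
C (first-col start): C('$')=0, C('0')=1, C('1')=2, C('3')=3, C('a')=4
L[0]='3': occ=0, LF[0]=C('3')+0=3+0=3
L[1]='1': occ=0, LF[1]=C('1')+0=2+0=2
L[2]='a': occ=0, LF[2]=C('a')+0=4+0=4
L[3]='0': occ=0, LF[3]=C('0')+0=1+0=1
L[4]='$': occ=0, LF[4]=C('$')+0=0+0=0

Answer: 3 2 4 1 0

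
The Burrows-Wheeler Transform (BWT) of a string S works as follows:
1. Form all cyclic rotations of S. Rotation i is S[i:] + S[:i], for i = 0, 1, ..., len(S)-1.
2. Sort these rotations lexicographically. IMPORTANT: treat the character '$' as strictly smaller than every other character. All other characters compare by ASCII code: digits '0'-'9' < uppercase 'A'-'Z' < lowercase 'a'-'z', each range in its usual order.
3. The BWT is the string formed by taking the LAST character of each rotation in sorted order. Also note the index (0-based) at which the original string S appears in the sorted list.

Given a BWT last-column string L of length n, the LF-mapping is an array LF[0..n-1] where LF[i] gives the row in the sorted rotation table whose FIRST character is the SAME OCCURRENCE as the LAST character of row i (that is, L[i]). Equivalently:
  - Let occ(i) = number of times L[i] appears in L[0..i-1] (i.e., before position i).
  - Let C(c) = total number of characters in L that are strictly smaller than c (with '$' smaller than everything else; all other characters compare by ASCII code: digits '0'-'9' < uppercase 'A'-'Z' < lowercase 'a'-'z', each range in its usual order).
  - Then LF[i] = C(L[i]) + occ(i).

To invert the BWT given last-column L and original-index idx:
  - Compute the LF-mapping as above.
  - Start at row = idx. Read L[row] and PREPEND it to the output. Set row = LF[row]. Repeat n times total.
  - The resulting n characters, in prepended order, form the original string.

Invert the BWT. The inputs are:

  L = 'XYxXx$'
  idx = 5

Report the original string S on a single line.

Answer: xxXYX$

Derivation:
LF mapping: 1 3 4 2 5 0
Walk LF starting at row 5, prepending L[row]:
  step 1: row=5, L[5]='$', prepend. Next row=LF[5]=0
  step 2: row=0, L[0]='X', prepend. Next row=LF[0]=1
  step 3: row=1, L[1]='Y', prepend. Next row=LF[1]=3
  step 4: row=3, L[3]='X', prepend. Next row=LF[3]=2
  step 5: row=2, L[2]='x', prepend. Next row=LF[2]=4
  step 6: row=4, L[4]='x', prepend. Next row=LF[4]=5
Reversed output: xxXYX$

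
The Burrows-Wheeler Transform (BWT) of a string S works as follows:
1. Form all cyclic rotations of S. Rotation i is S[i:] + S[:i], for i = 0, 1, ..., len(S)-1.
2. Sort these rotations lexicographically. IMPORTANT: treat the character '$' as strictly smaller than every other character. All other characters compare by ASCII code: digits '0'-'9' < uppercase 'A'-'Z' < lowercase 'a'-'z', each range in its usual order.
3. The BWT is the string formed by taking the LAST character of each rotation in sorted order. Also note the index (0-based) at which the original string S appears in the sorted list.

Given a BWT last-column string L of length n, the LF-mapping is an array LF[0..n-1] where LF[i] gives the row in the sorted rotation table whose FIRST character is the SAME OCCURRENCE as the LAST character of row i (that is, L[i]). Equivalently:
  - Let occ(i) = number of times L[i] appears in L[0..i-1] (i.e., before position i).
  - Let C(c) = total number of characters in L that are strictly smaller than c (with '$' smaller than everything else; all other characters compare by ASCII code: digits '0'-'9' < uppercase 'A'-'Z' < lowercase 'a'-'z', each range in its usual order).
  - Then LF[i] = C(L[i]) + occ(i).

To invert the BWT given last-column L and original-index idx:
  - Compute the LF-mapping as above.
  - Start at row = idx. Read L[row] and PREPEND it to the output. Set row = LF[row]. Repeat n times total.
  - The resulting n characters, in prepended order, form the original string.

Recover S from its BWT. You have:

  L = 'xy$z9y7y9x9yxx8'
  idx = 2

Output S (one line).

LF mapping: 6 10 0 14 3 11 1 12 4 7 5 13 8 9 2
Walk LF starting at row 2, prepending L[row]:
  step 1: row=2, L[2]='$', prepend. Next row=LF[2]=0
  step 2: row=0, L[0]='x', prepend. Next row=LF[0]=6
  step 3: row=6, L[6]='7', prepend. Next row=LF[6]=1
  step 4: row=1, L[1]='y', prepend. Next row=LF[1]=10
  step 5: row=10, L[10]='9', prepend. Next row=LF[10]=5
  step 6: row=5, L[5]='y', prepend. Next row=LF[5]=11
  step 7: row=11, L[11]='y', prepend. Next row=LF[11]=13
  step 8: row=13, L[13]='x', prepend. Next row=LF[13]=9
  step 9: row=9, L[9]='x', prepend. Next row=LF[9]=7
  step 10: row=7, L[7]='y', prepend. Next row=LF[7]=12
  step 11: row=12, L[12]='x', prepend. Next row=LF[12]=8
  step 12: row=8, L[8]='9', prepend. Next row=LF[8]=4
  step 13: row=4, L[4]='9', prepend. Next row=LF[4]=3
  step 14: row=3, L[3]='z', prepend. Next row=LF[3]=14
  step 15: row=14, L[14]='8', prepend. Next row=LF[14]=2
Reversed output: 8z99xyxxyy9y7x$

Answer: 8z99xyxxyy9y7x$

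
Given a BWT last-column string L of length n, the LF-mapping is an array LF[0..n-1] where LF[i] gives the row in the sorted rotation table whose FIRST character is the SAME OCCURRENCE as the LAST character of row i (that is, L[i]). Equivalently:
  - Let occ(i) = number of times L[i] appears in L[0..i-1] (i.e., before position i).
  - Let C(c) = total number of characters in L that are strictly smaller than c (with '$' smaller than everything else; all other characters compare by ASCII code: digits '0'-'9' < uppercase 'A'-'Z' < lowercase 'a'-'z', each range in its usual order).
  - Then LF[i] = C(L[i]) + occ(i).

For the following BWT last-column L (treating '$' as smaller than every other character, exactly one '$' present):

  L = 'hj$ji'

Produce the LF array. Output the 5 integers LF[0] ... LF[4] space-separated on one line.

Char counts: '$':1, 'h':1, 'i':1, 'j':2
C (first-col start): C('$')=0, C('h')=1, C('i')=2, C('j')=3
L[0]='h': occ=0, LF[0]=C('h')+0=1+0=1
L[1]='j': occ=0, LF[1]=C('j')+0=3+0=3
L[2]='$': occ=0, LF[2]=C('$')+0=0+0=0
L[3]='j': occ=1, LF[3]=C('j')+1=3+1=4
L[4]='i': occ=0, LF[4]=C('i')+0=2+0=2

Answer: 1 3 0 4 2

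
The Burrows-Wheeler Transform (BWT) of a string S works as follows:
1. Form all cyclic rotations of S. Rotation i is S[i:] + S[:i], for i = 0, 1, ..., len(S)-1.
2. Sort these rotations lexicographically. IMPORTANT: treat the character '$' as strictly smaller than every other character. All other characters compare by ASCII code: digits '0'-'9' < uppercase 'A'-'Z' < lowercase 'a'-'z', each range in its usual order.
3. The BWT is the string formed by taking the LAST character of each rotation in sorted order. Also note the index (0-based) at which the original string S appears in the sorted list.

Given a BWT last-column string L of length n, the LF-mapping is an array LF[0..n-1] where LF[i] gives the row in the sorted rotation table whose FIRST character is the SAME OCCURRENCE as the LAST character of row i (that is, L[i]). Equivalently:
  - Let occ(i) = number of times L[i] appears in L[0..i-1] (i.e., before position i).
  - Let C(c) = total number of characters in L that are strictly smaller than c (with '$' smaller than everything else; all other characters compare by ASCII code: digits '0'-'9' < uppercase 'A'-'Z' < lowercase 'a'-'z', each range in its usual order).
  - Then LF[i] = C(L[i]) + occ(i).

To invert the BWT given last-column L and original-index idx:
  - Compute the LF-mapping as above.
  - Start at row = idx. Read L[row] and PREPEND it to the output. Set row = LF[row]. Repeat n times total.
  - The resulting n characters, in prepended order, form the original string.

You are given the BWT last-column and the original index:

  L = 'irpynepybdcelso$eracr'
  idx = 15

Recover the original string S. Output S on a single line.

Answer: raspberryencyclopedi$

Derivation:
LF mapping: 9 15 13 19 11 6 14 20 2 5 3 7 10 18 12 0 8 16 1 4 17
Walk LF starting at row 15, prepending L[row]:
  step 1: row=15, L[15]='$', prepend. Next row=LF[15]=0
  step 2: row=0, L[0]='i', prepend. Next row=LF[0]=9
  step 3: row=9, L[9]='d', prepend. Next row=LF[9]=5
  step 4: row=5, L[5]='e', prepend. Next row=LF[5]=6
  step 5: row=6, L[6]='p', prepend. Next row=LF[6]=14
  step 6: row=14, L[14]='o', prepend. Next row=LF[14]=12
  step 7: row=12, L[12]='l', prepend. Next row=LF[12]=10
  step 8: row=10, L[10]='c', prepend. Next row=LF[10]=3
  step 9: row=3, L[3]='y', prepend. Next row=LF[3]=19
  step 10: row=19, L[19]='c', prepend. Next row=LF[19]=4
  step 11: row=4, L[4]='n', prepend. Next row=LF[4]=11
  step 12: row=11, L[11]='e', prepend. Next row=LF[11]=7
  step 13: row=7, L[7]='y', prepend. Next row=LF[7]=20
  step 14: row=20, L[20]='r', prepend. Next row=LF[20]=17
  step 15: row=17, L[17]='r', prepend. Next row=LF[17]=16
  step 16: row=16, L[16]='e', prepend. Next row=LF[16]=8
  step 17: row=8, L[8]='b', prepend. Next row=LF[8]=2
  step 18: row=2, L[2]='p', prepend. Next row=LF[2]=13
  step 19: row=13, L[13]='s', prepend. Next row=LF[13]=18
  step 20: row=18, L[18]='a', prepend. Next row=LF[18]=1
  step 21: row=1, L[1]='r', prepend. Next row=LF[1]=15
Reversed output: raspberryencyclopedi$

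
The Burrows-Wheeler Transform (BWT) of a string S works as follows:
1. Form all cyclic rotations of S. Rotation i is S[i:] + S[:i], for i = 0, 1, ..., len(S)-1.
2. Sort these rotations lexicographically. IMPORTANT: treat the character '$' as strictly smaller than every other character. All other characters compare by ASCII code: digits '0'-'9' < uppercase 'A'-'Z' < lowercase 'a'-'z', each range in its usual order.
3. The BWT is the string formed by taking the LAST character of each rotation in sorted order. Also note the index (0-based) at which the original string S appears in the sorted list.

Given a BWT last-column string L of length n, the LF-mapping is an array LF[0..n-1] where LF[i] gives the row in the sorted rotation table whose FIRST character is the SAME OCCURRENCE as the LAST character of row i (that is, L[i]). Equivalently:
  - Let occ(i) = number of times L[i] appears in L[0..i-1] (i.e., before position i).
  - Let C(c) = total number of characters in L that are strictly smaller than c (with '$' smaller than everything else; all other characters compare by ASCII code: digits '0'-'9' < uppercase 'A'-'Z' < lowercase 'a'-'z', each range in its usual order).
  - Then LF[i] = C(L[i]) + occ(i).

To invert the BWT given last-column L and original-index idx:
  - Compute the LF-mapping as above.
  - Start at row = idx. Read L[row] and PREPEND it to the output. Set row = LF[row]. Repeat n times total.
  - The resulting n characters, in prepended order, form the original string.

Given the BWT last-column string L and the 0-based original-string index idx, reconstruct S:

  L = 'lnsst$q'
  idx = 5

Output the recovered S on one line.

Answer: sqtsnl$

Derivation:
LF mapping: 1 2 4 5 6 0 3
Walk LF starting at row 5, prepending L[row]:
  step 1: row=5, L[5]='$', prepend. Next row=LF[5]=0
  step 2: row=0, L[0]='l', prepend. Next row=LF[0]=1
  step 3: row=1, L[1]='n', prepend. Next row=LF[1]=2
  step 4: row=2, L[2]='s', prepend. Next row=LF[2]=4
  step 5: row=4, L[4]='t', prepend. Next row=LF[4]=6
  step 6: row=6, L[6]='q', prepend. Next row=LF[6]=3
  step 7: row=3, L[3]='s', prepend. Next row=LF[3]=5
Reversed output: sqtsnl$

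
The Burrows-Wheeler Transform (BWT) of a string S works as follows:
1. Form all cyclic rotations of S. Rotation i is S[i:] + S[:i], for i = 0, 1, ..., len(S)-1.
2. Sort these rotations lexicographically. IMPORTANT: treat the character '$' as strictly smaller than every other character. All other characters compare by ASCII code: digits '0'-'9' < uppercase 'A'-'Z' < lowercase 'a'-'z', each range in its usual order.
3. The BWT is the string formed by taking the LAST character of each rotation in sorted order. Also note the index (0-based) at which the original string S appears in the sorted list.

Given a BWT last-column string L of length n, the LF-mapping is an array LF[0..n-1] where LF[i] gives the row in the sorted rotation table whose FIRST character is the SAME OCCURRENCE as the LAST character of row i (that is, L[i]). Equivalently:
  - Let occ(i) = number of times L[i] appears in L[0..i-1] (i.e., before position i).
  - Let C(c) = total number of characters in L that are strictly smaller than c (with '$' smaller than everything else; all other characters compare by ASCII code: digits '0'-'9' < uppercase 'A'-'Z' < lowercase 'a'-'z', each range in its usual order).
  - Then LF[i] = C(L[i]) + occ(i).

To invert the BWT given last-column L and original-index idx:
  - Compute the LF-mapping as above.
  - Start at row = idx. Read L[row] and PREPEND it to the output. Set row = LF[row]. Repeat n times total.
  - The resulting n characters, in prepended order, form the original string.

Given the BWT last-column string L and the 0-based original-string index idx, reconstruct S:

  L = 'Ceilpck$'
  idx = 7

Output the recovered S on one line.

Answer: pickleC$

Derivation:
LF mapping: 1 3 4 6 7 2 5 0
Walk LF starting at row 7, prepending L[row]:
  step 1: row=7, L[7]='$', prepend. Next row=LF[7]=0
  step 2: row=0, L[0]='C', prepend. Next row=LF[0]=1
  step 3: row=1, L[1]='e', prepend. Next row=LF[1]=3
  step 4: row=3, L[3]='l', prepend. Next row=LF[3]=6
  step 5: row=6, L[6]='k', prepend. Next row=LF[6]=5
  step 6: row=5, L[5]='c', prepend. Next row=LF[5]=2
  step 7: row=2, L[2]='i', prepend. Next row=LF[2]=4
  step 8: row=4, L[4]='p', prepend. Next row=LF[4]=7
Reversed output: pickleC$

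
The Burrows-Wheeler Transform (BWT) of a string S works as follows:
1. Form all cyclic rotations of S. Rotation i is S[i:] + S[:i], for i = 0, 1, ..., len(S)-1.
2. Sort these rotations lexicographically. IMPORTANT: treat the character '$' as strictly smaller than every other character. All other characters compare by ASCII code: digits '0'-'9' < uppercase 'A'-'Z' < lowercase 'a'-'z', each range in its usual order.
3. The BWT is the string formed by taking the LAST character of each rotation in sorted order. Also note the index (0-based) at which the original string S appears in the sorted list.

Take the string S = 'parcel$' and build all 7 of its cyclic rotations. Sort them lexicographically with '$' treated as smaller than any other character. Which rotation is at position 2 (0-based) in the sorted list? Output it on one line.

Answer: cel$par

Derivation:
All 7 rotations (rotation i = S[i:]+S[:i]):
  rot[0] = parcel$
  rot[1] = arcel$p
  rot[2] = rcel$pa
  rot[3] = cel$par
  rot[4] = el$parc
  rot[5] = l$parce
  rot[6] = $parcel
Sorted (with $ < everything):
  sorted[0] = $parcel
  sorted[1] = arcel$p
  sorted[2] = cel$par
  sorted[3] = el$parc
  sorted[4] = l$parce
  sorted[5] = parcel$
  sorted[6] = rcel$pa
sorted[2] = cel$par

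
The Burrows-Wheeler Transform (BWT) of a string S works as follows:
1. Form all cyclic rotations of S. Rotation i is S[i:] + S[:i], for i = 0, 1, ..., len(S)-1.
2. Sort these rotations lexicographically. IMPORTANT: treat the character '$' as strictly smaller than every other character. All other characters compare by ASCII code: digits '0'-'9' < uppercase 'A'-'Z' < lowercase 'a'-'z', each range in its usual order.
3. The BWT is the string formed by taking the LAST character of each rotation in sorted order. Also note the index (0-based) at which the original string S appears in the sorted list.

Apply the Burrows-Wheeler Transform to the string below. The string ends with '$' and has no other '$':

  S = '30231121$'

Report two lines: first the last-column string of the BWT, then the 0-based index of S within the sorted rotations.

Answer: 1323110$2
7

Derivation:
All 9 rotations (rotation i = S[i:]+S[:i]):
  rot[0] = 30231121$
  rot[1] = 0231121$3
  rot[2] = 231121$30
  rot[3] = 31121$302
  rot[4] = 1121$3023
  rot[5] = 121$30231
  rot[6] = 21$302311
  rot[7] = 1$3023112
  rot[8] = $30231121
Sorted (with $ < everything):
  sorted[0] = $30231121  (last char: '1')
  sorted[1] = 0231121$3  (last char: '3')
  sorted[2] = 1$3023112  (last char: '2')
  sorted[3] = 1121$3023  (last char: '3')
  sorted[4] = 121$30231  (last char: '1')
  sorted[5] = 21$302311  (last char: '1')
  sorted[6] = 231121$30  (last char: '0')
  sorted[7] = 30231121$  (last char: '$')
  sorted[8] = 31121$302  (last char: '2')
Last column: 1323110$2
Original string S is at sorted index 7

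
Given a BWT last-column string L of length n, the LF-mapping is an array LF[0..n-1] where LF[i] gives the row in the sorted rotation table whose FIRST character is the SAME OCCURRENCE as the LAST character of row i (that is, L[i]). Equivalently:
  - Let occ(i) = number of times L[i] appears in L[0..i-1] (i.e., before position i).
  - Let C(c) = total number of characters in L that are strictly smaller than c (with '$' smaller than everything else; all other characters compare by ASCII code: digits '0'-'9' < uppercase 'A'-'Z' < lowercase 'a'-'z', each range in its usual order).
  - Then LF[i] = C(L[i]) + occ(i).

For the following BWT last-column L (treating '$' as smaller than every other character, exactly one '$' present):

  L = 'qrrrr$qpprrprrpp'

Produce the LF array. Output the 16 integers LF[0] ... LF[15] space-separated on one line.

Char counts: '$':1, 'p':5, 'q':2, 'r':8
C (first-col start): C('$')=0, C('p')=1, C('q')=6, C('r')=8
L[0]='q': occ=0, LF[0]=C('q')+0=6+0=6
L[1]='r': occ=0, LF[1]=C('r')+0=8+0=8
L[2]='r': occ=1, LF[2]=C('r')+1=8+1=9
L[3]='r': occ=2, LF[3]=C('r')+2=8+2=10
L[4]='r': occ=3, LF[4]=C('r')+3=8+3=11
L[5]='$': occ=0, LF[5]=C('$')+0=0+0=0
L[6]='q': occ=1, LF[6]=C('q')+1=6+1=7
L[7]='p': occ=0, LF[7]=C('p')+0=1+0=1
L[8]='p': occ=1, LF[8]=C('p')+1=1+1=2
L[9]='r': occ=4, LF[9]=C('r')+4=8+4=12
L[10]='r': occ=5, LF[10]=C('r')+5=8+5=13
L[11]='p': occ=2, LF[11]=C('p')+2=1+2=3
L[12]='r': occ=6, LF[12]=C('r')+6=8+6=14
L[13]='r': occ=7, LF[13]=C('r')+7=8+7=15
L[14]='p': occ=3, LF[14]=C('p')+3=1+3=4
L[15]='p': occ=4, LF[15]=C('p')+4=1+4=5

Answer: 6 8 9 10 11 0 7 1 2 12 13 3 14 15 4 5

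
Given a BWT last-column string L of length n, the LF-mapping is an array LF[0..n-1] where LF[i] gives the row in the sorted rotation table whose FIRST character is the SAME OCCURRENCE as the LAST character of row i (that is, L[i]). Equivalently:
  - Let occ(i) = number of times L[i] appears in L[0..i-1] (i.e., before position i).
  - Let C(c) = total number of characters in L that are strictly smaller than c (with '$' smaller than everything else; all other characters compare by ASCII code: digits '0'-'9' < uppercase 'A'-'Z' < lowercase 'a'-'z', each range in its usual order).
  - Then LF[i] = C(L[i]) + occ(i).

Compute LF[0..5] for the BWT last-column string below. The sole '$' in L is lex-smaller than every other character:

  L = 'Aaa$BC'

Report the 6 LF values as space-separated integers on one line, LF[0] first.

Char counts: '$':1, 'A':1, 'B':1, 'C':1, 'a':2
C (first-col start): C('$')=0, C('A')=1, C('B')=2, C('C')=3, C('a')=4
L[0]='A': occ=0, LF[0]=C('A')+0=1+0=1
L[1]='a': occ=0, LF[1]=C('a')+0=4+0=4
L[2]='a': occ=1, LF[2]=C('a')+1=4+1=5
L[3]='$': occ=0, LF[3]=C('$')+0=0+0=0
L[4]='B': occ=0, LF[4]=C('B')+0=2+0=2
L[5]='C': occ=0, LF[5]=C('C')+0=3+0=3

Answer: 1 4 5 0 2 3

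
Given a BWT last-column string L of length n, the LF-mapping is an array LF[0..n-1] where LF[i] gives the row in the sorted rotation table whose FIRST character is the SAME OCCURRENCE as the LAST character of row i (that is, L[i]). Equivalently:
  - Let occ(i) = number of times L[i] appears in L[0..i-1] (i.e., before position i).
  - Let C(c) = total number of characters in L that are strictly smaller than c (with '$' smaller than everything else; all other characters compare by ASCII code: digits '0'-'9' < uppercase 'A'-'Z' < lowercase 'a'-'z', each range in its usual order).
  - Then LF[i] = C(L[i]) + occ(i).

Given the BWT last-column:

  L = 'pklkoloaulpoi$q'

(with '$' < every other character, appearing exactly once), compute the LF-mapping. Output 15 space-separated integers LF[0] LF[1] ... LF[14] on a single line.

Char counts: '$':1, 'a':1, 'i':1, 'k':2, 'l':3, 'o':3, 'p':2, 'q':1, 'u':1
C (first-col start): C('$')=0, C('a')=1, C('i')=2, C('k')=3, C('l')=5, C('o')=8, C('p')=11, C('q')=13, C('u')=14
L[0]='p': occ=0, LF[0]=C('p')+0=11+0=11
L[1]='k': occ=0, LF[1]=C('k')+0=3+0=3
L[2]='l': occ=0, LF[2]=C('l')+0=5+0=5
L[3]='k': occ=1, LF[3]=C('k')+1=3+1=4
L[4]='o': occ=0, LF[4]=C('o')+0=8+0=8
L[5]='l': occ=1, LF[5]=C('l')+1=5+1=6
L[6]='o': occ=1, LF[6]=C('o')+1=8+1=9
L[7]='a': occ=0, LF[7]=C('a')+0=1+0=1
L[8]='u': occ=0, LF[8]=C('u')+0=14+0=14
L[9]='l': occ=2, LF[9]=C('l')+2=5+2=7
L[10]='p': occ=1, LF[10]=C('p')+1=11+1=12
L[11]='o': occ=2, LF[11]=C('o')+2=8+2=10
L[12]='i': occ=0, LF[12]=C('i')+0=2+0=2
L[13]='$': occ=0, LF[13]=C('$')+0=0+0=0
L[14]='q': occ=0, LF[14]=C('q')+0=13+0=13

Answer: 11 3 5 4 8 6 9 1 14 7 12 10 2 0 13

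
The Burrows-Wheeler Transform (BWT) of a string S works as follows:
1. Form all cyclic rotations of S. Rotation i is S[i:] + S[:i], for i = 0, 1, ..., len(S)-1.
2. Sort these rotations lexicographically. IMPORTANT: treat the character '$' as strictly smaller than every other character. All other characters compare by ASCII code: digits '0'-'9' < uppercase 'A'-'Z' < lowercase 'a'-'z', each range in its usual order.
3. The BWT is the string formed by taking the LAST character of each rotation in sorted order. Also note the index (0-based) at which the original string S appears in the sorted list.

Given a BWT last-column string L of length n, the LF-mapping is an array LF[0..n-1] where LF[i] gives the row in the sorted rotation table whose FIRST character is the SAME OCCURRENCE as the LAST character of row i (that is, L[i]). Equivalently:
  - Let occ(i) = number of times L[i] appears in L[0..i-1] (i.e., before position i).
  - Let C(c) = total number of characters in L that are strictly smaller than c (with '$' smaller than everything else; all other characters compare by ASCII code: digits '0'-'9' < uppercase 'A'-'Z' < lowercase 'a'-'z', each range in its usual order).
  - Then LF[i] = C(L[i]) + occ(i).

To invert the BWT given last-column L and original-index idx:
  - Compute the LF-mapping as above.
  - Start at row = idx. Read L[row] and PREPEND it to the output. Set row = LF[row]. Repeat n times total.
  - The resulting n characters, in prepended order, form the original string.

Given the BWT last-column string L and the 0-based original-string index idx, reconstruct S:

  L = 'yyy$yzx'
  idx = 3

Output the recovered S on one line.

LF mapping: 2 3 4 0 5 6 1
Walk LF starting at row 3, prepending L[row]:
  step 1: row=3, L[3]='$', prepend. Next row=LF[3]=0
  step 2: row=0, L[0]='y', prepend. Next row=LF[0]=2
  step 3: row=2, L[2]='y', prepend. Next row=LF[2]=4
  step 4: row=4, L[4]='y', prepend. Next row=LF[4]=5
  step 5: row=5, L[5]='z', prepend. Next row=LF[5]=6
  step 6: row=6, L[6]='x', prepend. Next row=LF[6]=1
  step 7: row=1, L[1]='y', prepend. Next row=LF[1]=3
Reversed output: yxzyyy$

Answer: yxzyyy$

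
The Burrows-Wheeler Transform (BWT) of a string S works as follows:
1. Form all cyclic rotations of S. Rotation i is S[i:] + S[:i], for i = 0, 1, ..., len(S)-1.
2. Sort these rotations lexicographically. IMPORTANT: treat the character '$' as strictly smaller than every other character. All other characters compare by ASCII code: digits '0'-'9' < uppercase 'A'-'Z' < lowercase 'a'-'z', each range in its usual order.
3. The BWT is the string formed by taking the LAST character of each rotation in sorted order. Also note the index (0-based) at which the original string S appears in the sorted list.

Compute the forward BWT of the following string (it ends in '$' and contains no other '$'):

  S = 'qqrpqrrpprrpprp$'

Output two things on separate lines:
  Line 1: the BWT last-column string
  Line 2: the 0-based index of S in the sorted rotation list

Answer: prrrrpp$qpprrqpq
7

Derivation:
All 16 rotations (rotation i = S[i:]+S[:i]):
  rot[0] = qqrpqrrpprrpprp$
  rot[1] = qrpqrrpprrpprp$q
  rot[2] = rpqrrpprrpprp$qq
  rot[3] = pqrrpprrpprp$qqr
  rot[4] = qrrpprrpprp$qqrp
  rot[5] = rrpprrpprp$qqrpq
  rot[6] = rpprrpprp$qqrpqr
  rot[7] = pprrpprp$qqrpqrr
  rot[8] = prrpprp$qqrpqrrp
  rot[9] = rrpprp$qqrpqrrpp
  rot[10] = rpprp$qqrpqrrppr
  rot[11] = pprp$qqrpqrrpprr
  rot[12] = prp$qqrpqrrpprrp
  rot[13] = rp$qqrpqrrpprrpp
  rot[14] = p$qqrpqrrpprrppr
  rot[15] = $qqrpqrrpprrpprp
Sorted (with $ < everything):
  sorted[0] = $qqrpqrrpprrpprp  (last char: 'p')
  sorted[1] = p$qqrpqrrpprrppr  (last char: 'r')
  sorted[2] = pprp$qqrpqrrpprr  (last char: 'r')
  sorted[3] = pprrpprp$qqrpqrr  (last char: 'r')
  sorted[4] = pqrrpprrpprp$qqr  (last char: 'r')
  sorted[5] = prp$qqrpqrrpprrp  (last char: 'p')
  sorted[6] = prrpprp$qqrpqrrp  (last char: 'p')
  sorted[7] = qqrpqrrpprrpprp$  (last char: '$')
  sorted[8] = qrpqrrpprrpprp$q  (last char: 'q')
  sorted[9] = qrrpprrpprp$qqrp  (last char: 'p')
  sorted[10] = rp$qqrpqrrpprrpp  (last char: 'p')
  sorted[11] = rpprp$qqrpqrrppr  (last char: 'r')
  sorted[12] = rpprrpprp$qqrpqr  (last char: 'r')
  sorted[13] = rpqrrpprrpprp$qq  (last char: 'q')
  sorted[14] = rrpprp$qqrpqrrpp  (last char: 'p')
  sorted[15] = rrpprrpprp$qqrpq  (last char: 'q')
Last column: prrrrpp$qpprrqpq
Original string S is at sorted index 7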